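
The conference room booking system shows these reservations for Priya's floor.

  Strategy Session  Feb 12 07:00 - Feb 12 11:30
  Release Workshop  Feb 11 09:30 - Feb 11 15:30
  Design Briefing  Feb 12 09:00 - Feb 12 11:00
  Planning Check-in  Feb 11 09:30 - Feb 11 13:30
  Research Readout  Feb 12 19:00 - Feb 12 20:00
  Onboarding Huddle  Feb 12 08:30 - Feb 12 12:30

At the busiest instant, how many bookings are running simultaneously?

Sort all start/end points and keep a running count:
Feb 11 09:30 start Planning Check-in → 1
Feb 11 09:30 start Release Workshop → 2
Feb 11 13:30 end Planning Check-in → 1
Feb 11 15:30 end Release Workshop → 0
Feb 12 07:00 start Strategy Session → 1
Feb 12 08:30 start Onboarding Huddle → 2
Feb 12 09:00 start Design Briefing → 3
Feb 12 11:00 end Design Briefing → 2
Feb 12 11:30 end Strategy Session → 1
Feb 12 12:30 end Onboarding Huddle → 0
Feb 12 19:00 start Research Readout → 1
Feb 12 20:00 end Research Readout → 0
Peak is 3, at Feb 12 09:00 (Design Briefing, Onboarding Huddle, Strategy Session).

3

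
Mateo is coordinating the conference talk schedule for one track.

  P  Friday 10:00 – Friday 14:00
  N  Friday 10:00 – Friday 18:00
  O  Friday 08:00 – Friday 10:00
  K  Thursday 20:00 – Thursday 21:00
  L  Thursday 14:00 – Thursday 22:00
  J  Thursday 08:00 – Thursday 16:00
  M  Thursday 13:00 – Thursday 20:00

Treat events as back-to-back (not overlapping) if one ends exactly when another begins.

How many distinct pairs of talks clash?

5

Check each pair: they overlap iff neither finishes before the other starts.
Sorted by start: J, M, L, K, O, N, P.
M starts before J ends → J and M overlap.
L starts before J ends → J and L overlap.
K starts after J ends, so nothing later overlaps J either.
L starts before M ends → M and L overlap.
K starts exactly when M ends (back-to-back, no overlap), so nothing later overlaps M either.
K starts before L ends → L and K overlap.
O starts after L ends, so nothing later overlaps L either.
O starts after K ends, so nothing later overlaps K either.
N starts exactly when O ends (back-to-back, no overlap), so nothing later overlaps O either.
P starts before N ends → N and P overlap.
Overlapping pairs: J & L, J & M, K & L, L & M, N & P — 5 in total.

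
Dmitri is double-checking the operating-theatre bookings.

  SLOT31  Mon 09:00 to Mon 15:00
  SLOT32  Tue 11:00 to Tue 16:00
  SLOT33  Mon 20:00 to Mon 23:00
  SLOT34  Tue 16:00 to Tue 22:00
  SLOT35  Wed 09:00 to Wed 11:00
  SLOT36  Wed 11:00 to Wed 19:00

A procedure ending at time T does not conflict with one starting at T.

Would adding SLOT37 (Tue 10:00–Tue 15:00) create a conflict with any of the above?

Yes — it overlaps SLOT32

SLOT31: ends Mon 15:00 at or before SLOT37 starts Tue 10:00 → clear.
SLOT33: ends Mon 23:00 at or before SLOT37 starts Tue 10:00 → clear.
SLOT32: starts Tue 11:00 before SLOT37 ends Tue 15:00, and ends Tue 16:00 after SLOT37 starts Tue 10:00 → overlap.
SLOT34: starts Tue 16:00 at or after SLOT37 ends Tue 15:00 → clear.
SLOT35: starts Wed 09:00 at or after SLOT37 ends Tue 15:00 → clear.
SLOT36: starts Wed 11:00 at or after SLOT37 ends Tue 15:00 → clear.
SLOT37 overlaps SLOT32.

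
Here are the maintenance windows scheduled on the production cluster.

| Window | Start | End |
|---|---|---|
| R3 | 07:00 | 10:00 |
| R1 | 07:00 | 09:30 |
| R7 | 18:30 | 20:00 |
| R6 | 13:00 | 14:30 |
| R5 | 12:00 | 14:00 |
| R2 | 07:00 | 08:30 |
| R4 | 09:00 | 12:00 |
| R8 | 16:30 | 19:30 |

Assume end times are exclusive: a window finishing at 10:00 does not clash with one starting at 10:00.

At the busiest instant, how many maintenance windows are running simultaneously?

3

Sweep the timeline, counting +1 at each start and −1 at each end (ends before starts at a tie):
07:00 start R1 → 1
07:00 start R2 → 2
07:00 start R3 → 3
08:30 end R2 → 2
09:00 start R4 → 3
09:30 end R1 → 2
10:00 end R3 → 1
12:00 end R4 → 0
12:00 start R5 → 1
13:00 start R6 → 2
14:00 end R5 → 1
14:30 end R6 → 0
16:30 start R8 → 1
18:30 start R7 → 2
19:30 end R8 → 1
20:00 end R7 → 0
Peak is 3, at 07:00 (R1, R2, R3).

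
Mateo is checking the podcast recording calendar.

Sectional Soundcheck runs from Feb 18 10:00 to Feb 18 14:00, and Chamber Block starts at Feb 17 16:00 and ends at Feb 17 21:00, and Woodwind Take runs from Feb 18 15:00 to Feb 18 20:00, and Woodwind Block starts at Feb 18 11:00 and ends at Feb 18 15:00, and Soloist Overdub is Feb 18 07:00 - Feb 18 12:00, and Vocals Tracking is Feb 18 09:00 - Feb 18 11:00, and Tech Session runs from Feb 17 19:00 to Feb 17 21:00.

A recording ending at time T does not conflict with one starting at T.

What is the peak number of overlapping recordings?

3

Walk through starts and ends in time order (an end at T is processed before a start at T):
Feb 17 16:00 start Chamber Block → 1
Feb 17 19:00 start Tech Session → 2
Feb 17 21:00 end Chamber Block → 1
Feb 17 21:00 end Tech Session → 0
Feb 18 07:00 start Soloist Overdub → 1
Feb 18 09:00 start Vocals Tracking → 2
Feb 18 10:00 start Sectional Soundcheck → 3
Feb 18 11:00 end Vocals Tracking → 2
Feb 18 11:00 start Woodwind Block → 3
Feb 18 12:00 end Soloist Overdub → 2
Feb 18 14:00 end Sectional Soundcheck → 1
Feb 18 15:00 end Woodwind Block → 0
Feb 18 15:00 start Woodwind Take → 1
Feb 18 20:00 end Woodwind Take → 0
Peak is 3, at Feb 18 10:00 (Sectional Soundcheck, Soloist Overdub, Vocals Tracking).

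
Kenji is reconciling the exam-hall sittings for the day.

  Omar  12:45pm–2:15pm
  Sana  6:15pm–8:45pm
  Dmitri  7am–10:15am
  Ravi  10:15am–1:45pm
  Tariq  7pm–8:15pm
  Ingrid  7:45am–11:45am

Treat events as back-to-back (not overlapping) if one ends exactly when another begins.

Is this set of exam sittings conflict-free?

No

Sorted by start: Dmitri, Ingrid, Ravi, Omar, Sana, Tariq.
Ingrid starts before Dmitri ends → Dmitri and Ingrid overlap.
That's a conflict, so the schedule is not conflict-free.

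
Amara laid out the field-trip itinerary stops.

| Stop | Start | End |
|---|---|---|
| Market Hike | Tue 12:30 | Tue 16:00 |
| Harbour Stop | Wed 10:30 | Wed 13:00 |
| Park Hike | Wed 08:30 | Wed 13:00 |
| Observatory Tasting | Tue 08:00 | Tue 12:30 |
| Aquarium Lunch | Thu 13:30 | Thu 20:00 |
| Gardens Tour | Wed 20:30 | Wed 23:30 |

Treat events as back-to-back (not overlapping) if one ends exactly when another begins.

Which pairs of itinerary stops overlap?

Sorted by start: Observatory Tasting, Market Hike, Park Hike, Harbour Stop, Gardens Tour, Aquarium Lunch.
Market Hike starts exactly when Observatory Tasting ends (back-to-back, no overlap) — done with Observatory Tasting.
Park Hike starts after Market Hike ends — done with Market Hike.
Harbour Stop starts before Park Hike ends → Park Hike and Harbour Stop overlap.
Gardens Tour starts after Park Hike ends — done with Park Hike.
Gardens Tour starts after Harbour Stop ends — done with Harbour Stop.
Aquarium Lunch starts after Gardens Tour ends.

Harbour Stop & Park Hike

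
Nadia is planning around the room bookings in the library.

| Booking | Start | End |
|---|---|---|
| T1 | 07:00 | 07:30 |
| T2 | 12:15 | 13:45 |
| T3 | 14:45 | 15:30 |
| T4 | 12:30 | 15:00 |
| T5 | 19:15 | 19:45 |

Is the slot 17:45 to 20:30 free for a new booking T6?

T1: ends 07:30 at or before T6 starts 17:45 → clear.
T2: ends 13:45 at or before T6 starts 17:45 → clear.
T4: ends 15:00 at or before T6 starts 17:45 → clear.
T3: ends 15:30 at or before T6 starts 17:45 → clear.
T5: starts 19:15 before T6 ends 20:30, and ends 19:45 after T6 starts 17:45 → overlap.
T6 overlaps T5.

No — it overlaps T5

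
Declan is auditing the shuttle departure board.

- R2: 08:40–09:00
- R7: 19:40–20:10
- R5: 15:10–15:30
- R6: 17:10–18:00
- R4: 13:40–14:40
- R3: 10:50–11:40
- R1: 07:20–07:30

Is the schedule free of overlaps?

Sorted by start: R1, R2, R3, R4, R5, R6, R7.
R2 starts after R1 ends; R1 is clear from here.
R3 starts after R2 ends; R2 is clear from here.
R4 starts after R3 ends; R3 is clear from here.
R5 starts after R4 ends; R4 is clear from here.
R6 starts after R5 ends; R5 is clear from here.
R7 starts after R6 ends.
Every pair is clear; the schedule has no overlaps.

Yes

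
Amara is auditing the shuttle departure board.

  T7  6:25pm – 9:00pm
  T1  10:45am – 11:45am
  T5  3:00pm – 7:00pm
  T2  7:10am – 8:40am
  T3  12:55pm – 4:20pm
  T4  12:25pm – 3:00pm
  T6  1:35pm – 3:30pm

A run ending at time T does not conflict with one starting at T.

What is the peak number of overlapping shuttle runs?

3

Sort all start/end points and keep a running count:
7:10am start T2 → 1
8:40am end T2 → 0
10:45am start T1 → 1
11:45am end T1 → 0
12:25pm start T4 → 1
12:55pm start T3 → 2
1:35pm start T6 → 3
3:00pm end T4 → 2
3:00pm start T5 → 3
3:30pm end T6 → 2
4:20pm end T3 → 1
6:25pm start T7 → 2
7:00pm end T5 → 1
9:00pm end T7 → 0
Peak is 3, at 1:35pm (T3, T4, T6).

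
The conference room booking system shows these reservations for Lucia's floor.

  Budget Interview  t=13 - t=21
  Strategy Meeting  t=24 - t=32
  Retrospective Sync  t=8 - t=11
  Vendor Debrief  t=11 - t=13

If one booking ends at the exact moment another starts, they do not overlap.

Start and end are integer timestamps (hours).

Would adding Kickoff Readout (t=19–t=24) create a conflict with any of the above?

Retrospective Sync: ends t=11 at or before Kickoff Readout starts t=19 → clear.
Vendor Debrief: ends t=13 at or before Kickoff Readout starts t=19 → clear.
Budget Interview: starts t=13 before Kickoff Readout ends t=24, and ends t=21 after Kickoff Readout starts t=19 → overlap.
Strategy Meeting: starts t=24 at or after Kickoff Readout ends t=24 → clear.
Kickoff Readout overlaps Budget Interview.

Yes — it overlaps Budget Interview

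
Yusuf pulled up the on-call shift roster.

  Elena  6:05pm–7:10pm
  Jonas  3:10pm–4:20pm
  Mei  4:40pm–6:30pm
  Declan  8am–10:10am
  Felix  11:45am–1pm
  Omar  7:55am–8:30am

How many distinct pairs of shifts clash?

2

Sorted by start: Omar, Declan, Felix, Jonas, Mei, Elena.
Declan starts before Omar ends → Omar and Declan overlap.
Felix starts after Omar ends; Omar is clear from here.
Felix starts after Declan ends; Declan is clear from here.
Jonas starts after Felix ends; Felix is clear from here.
Mei starts after Jonas ends; Jonas is clear from here.
Elena starts before Mei ends → Mei and Elena overlap.
Overlapping pairs: Declan & Omar, Elena & Mei — 2 in total.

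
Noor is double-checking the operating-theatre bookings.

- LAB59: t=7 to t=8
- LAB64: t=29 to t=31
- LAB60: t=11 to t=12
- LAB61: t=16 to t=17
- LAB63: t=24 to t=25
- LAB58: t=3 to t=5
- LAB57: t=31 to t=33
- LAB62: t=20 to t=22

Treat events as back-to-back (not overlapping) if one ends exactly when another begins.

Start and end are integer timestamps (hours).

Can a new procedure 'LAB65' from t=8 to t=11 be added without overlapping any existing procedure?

LAB58: ends t=5 at or before LAB65 starts t=8 → clear.
LAB59: ends t=8 at or before LAB65 starts t=8 → clear.
LAB60: starts t=11 at or after LAB65 ends t=11 → clear.
LAB61: starts t=16 at or after LAB65 ends t=11 → clear.
LAB62: starts t=20 at or after LAB65 ends t=11 → clear.
LAB63: starts t=24 at or after LAB65 ends t=11 → clear.
LAB64: starts t=29 at or after LAB65 ends t=11 → clear.
LAB57: starts t=31 at or after LAB65 ends t=11 → clear.

Yes — the slot is free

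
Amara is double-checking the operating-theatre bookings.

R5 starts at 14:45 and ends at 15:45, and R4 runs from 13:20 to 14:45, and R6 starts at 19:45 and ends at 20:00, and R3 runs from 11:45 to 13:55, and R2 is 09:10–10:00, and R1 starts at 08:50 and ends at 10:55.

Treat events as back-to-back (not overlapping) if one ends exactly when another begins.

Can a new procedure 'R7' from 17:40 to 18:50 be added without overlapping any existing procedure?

Yes — the slot is free

R1: ends 10:55 at or before R7 starts 17:40 → clear.
R2: ends 10:00 at or before R7 starts 17:40 → clear.
R3: ends 13:55 at or before R7 starts 17:40 → clear.
R4: ends 14:45 at or before R7 starts 17:40 → clear.
R5: ends 15:45 at or before R7 starts 17:40 → clear.
R6: starts 19:45 at or after R7 ends 18:50 → clear.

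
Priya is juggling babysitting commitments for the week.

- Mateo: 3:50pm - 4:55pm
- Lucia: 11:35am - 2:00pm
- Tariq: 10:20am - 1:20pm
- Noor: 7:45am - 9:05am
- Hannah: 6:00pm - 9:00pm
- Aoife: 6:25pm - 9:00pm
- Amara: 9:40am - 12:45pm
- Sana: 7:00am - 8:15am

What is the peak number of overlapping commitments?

Walk through starts and ends in time order (an end at T is processed before a start at T):
7:00am start Sana → 1
7:45am start Noor → 2
8:15am end Sana → 1
9:05am end Noor → 0
9:40am start Amara → 1
10:20am start Tariq → 2
11:35am start Lucia → 3
12:45pm end Amara → 2
1:20pm end Tariq → 1
2:00pm end Lucia → 0
3:50pm start Mateo → 1
4:55pm end Mateo → 0
6:00pm start Hannah → 1
6:25pm start Aoife → 2
9:00pm end Aoife → 1
9:00pm end Hannah → 0
Peak is 3, at 11:35am (Amara, Lucia, Tariq).

3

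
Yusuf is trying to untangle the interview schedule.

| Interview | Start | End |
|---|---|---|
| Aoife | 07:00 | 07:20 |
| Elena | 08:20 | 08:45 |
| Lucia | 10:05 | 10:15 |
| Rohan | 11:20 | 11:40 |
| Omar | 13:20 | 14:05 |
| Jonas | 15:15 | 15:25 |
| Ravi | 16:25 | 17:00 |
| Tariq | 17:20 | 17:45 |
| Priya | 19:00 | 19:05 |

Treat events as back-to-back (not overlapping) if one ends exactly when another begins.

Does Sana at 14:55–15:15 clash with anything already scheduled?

No — it doesn't clash with anything

Aoife: ends 07:20 at or before Sana starts 14:55 → clear.
Elena: ends 08:45 at or before Sana starts 14:55 → clear.
Lucia: ends 10:15 at or before Sana starts 14:55 → clear.
Rohan: ends 11:40 at or before Sana starts 14:55 → clear.
Omar: ends 14:05 at or before Sana starts 14:55 → clear.
Jonas: starts 15:15 at or after Sana ends 15:15 → clear.
Ravi: starts 16:25 at or after Sana ends 15:15 → clear.
Tariq: starts 17:20 at or after Sana ends 15:15 → clear.
Priya: starts 19:00 at or after Sana ends 15:15 → clear.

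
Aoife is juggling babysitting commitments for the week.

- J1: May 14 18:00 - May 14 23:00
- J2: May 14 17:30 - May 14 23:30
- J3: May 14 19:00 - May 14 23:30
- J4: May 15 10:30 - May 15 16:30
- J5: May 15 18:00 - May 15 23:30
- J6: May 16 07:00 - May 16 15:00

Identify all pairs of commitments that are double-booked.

J1 & J2, J1 & J3, J2 & J3

Check each pair: they overlap iff neither finishes before the other starts.
Sorted by start: J2, J1, J3, J4, J5, J6.
J1 starts before J2 ends → J2 and J1 overlap.
J3 starts before J2 ends → J2 and J3 overlap.
J4 starts after J2 ends — done with J2.
J3 starts before J1 ends → J1 and J3 overlap.
J4 starts after J1 ends — done with J1.
J4 starts after J3 ends — done with J3.
J5 starts after J4 ends — done with J4.
J6 starts after J5 ends.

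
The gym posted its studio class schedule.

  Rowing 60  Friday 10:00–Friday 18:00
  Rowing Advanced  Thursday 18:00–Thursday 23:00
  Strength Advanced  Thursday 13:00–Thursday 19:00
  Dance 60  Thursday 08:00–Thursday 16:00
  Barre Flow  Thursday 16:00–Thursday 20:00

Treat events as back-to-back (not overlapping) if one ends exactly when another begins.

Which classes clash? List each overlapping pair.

Sorted by start: Dance 60, Strength Advanced, Barre Flow, Rowing Advanced, Rowing 60.
Strength Advanced starts before Dance 60 ends → Dance 60 and Strength Advanced overlap.
Barre Flow starts exactly when Dance 60 ends (back-to-back, no overlap), so nothing later overlaps Dance 60 either.
Barre Flow starts before Strength Advanced ends → Strength Advanced and Barre Flow overlap.
Rowing Advanced starts before Strength Advanced ends → Strength Advanced and Rowing Advanced overlap.
Rowing 60 starts after Strength Advanced ends.
Rowing Advanced starts before Barre Flow ends → Barre Flow and Rowing Advanced overlap.
Rowing 60 starts after Barre Flow ends.
Rowing 60 starts after Rowing Advanced ends.

Barre Flow & Rowing Advanced, Barre Flow & Strength Advanced, Dance 60 & Strength Advanced, Rowing Advanced & Strength Advanced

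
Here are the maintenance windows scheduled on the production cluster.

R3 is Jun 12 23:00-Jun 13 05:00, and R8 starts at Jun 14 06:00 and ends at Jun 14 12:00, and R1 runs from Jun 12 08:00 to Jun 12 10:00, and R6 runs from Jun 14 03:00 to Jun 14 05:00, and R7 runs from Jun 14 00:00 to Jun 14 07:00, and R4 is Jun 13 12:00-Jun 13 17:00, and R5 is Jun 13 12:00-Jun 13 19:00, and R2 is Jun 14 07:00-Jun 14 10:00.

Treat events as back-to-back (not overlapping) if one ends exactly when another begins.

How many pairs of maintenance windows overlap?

Two intervals overlap when each starts before the other ends.
Sorted by start: R1, R3, R4, R5, R7, R6, R8, R2.
R3 starts after R1 ends — done with R1.
R4 starts after R3 ends — done with R3.
R5 starts before R4 ends → R4 and R5 overlap.
R7 starts after R4 ends — done with R4.
R7 starts after R5 ends — done with R5.
R6 starts before R7 ends → R7 and R6 overlap.
R8 starts before R7 ends → R7 and R8 overlap.
R2 starts exactly when R7 ends (back-to-back, no overlap).
R8 starts after R6 ends — done with R6.
R2 starts before R8 ends → R8 and R2 overlap.
Overlapping pairs: R2 & R8, R4 & R5, R6 & R7, R7 & R8 — 4 in total.

4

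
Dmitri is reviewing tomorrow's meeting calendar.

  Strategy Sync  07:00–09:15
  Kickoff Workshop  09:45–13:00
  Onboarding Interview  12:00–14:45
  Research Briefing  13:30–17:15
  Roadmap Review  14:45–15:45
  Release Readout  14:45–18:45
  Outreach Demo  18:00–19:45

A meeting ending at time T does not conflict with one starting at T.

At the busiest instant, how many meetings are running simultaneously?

3

Sort all start/end points and keep a running count:
07:00 start Strategy Sync → 1
09:15 end Strategy Sync → 0
09:45 start Kickoff Workshop → 1
12:00 start Onboarding Interview → 2
13:00 end Kickoff Workshop → 1
13:30 start Research Briefing → 2
14:45 end Onboarding Interview → 1
14:45 start Release Readout → 2
14:45 start Roadmap Review → 3
15:45 end Roadmap Review → 2
17:15 end Research Briefing → 1
18:00 start Outreach Demo → 2
18:45 end Release Readout → 1
19:45 end Outreach Demo → 0
Peak is 3, at 14:45 (Release Readout, Research Briefing, Roadmap Review).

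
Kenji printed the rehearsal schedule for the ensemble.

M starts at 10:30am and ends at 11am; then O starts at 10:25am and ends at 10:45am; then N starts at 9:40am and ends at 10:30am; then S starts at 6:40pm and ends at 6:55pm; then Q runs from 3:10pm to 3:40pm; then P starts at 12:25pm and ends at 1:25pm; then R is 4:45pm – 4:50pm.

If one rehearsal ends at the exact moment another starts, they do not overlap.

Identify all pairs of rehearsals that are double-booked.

Sorted by start: N, O, M, P, Q, R, S.
O starts before N ends → N and O overlap.
M starts exactly when N ends (back-to-back, no overlap); N is clear from here.
M starts before O ends → O and M overlap.
P starts after O ends; O is clear from here.
P starts after M ends; M is clear from here.
Q starts after P ends; P is clear from here.
R starts after Q ends; Q is clear from here.
S starts after R ends.

M & O, N & O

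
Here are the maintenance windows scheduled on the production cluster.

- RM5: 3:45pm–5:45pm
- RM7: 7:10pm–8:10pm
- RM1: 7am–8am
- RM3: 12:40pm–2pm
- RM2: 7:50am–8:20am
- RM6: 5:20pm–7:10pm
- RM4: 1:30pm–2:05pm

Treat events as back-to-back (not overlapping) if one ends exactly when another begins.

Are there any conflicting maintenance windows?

Yes

Sorted by start: RM1, RM2, RM3, RM4, RM5, RM6, RM7.
RM2 starts before RM1 ends → RM1 and RM2 overlap.
That's a conflict, so the schedule is not conflict-free.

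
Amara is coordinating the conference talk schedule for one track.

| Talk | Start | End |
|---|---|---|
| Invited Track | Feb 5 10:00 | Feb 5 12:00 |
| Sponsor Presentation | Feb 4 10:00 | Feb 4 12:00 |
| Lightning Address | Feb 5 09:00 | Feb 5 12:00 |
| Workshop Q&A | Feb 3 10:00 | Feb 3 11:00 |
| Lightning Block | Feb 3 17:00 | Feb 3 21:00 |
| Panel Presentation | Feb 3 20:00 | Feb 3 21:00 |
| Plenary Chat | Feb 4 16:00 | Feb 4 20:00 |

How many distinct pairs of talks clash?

Check each pair: they overlap iff neither finishes before the other starts.
Sorted by start: Workshop Q&A, Lightning Block, Panel Presentation, Sponsor Presentation, Plenary Chat, Lightning Address, Invited Track.
Lightning Block starts after Workshop Q&A ends — done with Workshop Q&A.
Panel Presentation starts before Lightning Block ends → Lightning Block and Panel Presentation overlap.
Sponsor Presentation starts after Lightning Block ends — done with Lightning Block.
Sponsor Presentation starts after Panel Presentation ends — done with Panel Presentation.
Plenary Chat starts after Sponsor Presentation ends — done with Sponsor Presentation.
Lightning Address starts after Plenary Chat ends — done with Plenary Chat.
Invited Track starts before Lightning Address ends → Lightning Address and Invited Track overlap.
Overlapping pairs: Invited Track & Lightning Address, Lightning Block & Panel Presentation — 2 in total.

2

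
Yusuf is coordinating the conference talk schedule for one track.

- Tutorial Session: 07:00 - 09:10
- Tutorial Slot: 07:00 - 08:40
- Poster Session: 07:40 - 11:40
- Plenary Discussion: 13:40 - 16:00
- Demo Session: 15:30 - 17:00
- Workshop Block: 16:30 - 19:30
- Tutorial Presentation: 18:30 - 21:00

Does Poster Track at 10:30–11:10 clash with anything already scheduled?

Yes — it overlaps Poster Session

Tutorial Session: ends 09:10 at or before Poster Track starts 10:30 → clear.
Tutorial Slot: ends 08:40 at or before Poster Track starts 10:30 → clear.
Poster Session: starts 07:40 before Poster Track ends 11:10, and ends 11:40 after Poster Track starts 10:30 → overlap.
Plenary Discussion: starts 13:40 at or after Poster Track ends 11:10 → clear.
Demo Session: starts 15:30 at or after Poster Track ends 11:10 → clear.
Workshop Block: starts 16:30 at or after Poster Track ends 11:10 → clear.
Tutorial Presentation: starts 18:30 at or after Poster Track ends 11:10 → clear.
Poster Track overlaps Poster Session.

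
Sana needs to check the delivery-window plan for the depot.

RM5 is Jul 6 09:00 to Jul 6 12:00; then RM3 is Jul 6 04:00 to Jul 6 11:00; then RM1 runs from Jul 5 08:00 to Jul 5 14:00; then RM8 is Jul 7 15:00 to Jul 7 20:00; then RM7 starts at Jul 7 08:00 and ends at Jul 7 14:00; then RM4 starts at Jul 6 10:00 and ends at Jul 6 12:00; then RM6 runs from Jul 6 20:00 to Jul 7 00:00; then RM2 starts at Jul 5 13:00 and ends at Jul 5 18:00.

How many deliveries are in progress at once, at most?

3

Sort all start/end points and keep a running count:
Jul 5 08:00 start RM1 → 1
Jul 5 13:00 start RM2 → 2
Jul 5 14:00 end RM1 → 1
Jul 5 18:00 end RM2 → 0
Jul 6 04:00 start RM3 → 1
Jul 6 09:00 start RM5 → 2
Jul 6 10:00 start RM4 → 3
Jul 6 11:00 end RM3 → 2
Jul 6 12:00 end RM4 → 1
Jul 6 12:00 end RM5 → 0
Jul 6 20:00 start RM6 → 1
Jul 7 00:00 end RM6 → 0
Jul 7 08:00 start RM7 → 1
Jul 7 14:00 end RM7 → 0
Jul 7 15:00 start RM8 → 1
Jul 7 20:00 end RM8 → 0
Peak is 3, at Jul 6 10:00 (RM3, RM4, RM5).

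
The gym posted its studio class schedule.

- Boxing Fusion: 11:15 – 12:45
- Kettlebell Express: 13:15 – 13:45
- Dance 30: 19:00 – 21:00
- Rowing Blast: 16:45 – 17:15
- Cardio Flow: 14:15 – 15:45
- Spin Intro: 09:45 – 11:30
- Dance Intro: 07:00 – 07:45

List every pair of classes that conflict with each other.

Boxing Fusion & Spin Intro

Sorted by start: Dance Intro, Spin Intro, Boxing Fusion, Kettlebell Express, Cardio Flow, Rowing Blast, Dance 30.
Spin Intro starts after Dance Intro ends; Dance Intro is clear from here.
Boxing Fusion starts before Spin Intro ends → Spin Intro and Boxing Fusion overlap.
Kettlebell Express starts after Spin Intro ends; Spin Intro is clear from here.
Kettlebell Express starts after Boxing Fusion ends; Boxing Fusion is clear from here.
Cardio Flow starts after Kettlebell Express ends; Kettlebell Express is clear from here.
Rowing Blast starts after Cardio Flow ends; Cardio Flow is clear from here.
Dance 30 starts after Rowing Blast ends.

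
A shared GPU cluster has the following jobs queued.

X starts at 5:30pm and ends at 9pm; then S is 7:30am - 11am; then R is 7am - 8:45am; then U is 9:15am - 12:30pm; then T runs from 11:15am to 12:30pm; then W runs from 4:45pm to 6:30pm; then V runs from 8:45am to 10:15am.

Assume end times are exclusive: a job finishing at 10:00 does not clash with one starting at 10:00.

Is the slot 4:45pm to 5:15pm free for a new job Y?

No — it overlaps W

R: ends 8:45am at or before Y starts 4:45pm → clear.
S: ends 11am at or before Y starts 4:45pm → clear.
V: ends 10:15am at or before Y starts 4:45pm → clear.
U: ends 12:30pm at or before Y starts 4:45pm → clear.
T: ends 12:30pm at or before Y starts 4:45pm → clear.
W: starts 4:45pm before Y ends 5:15pm, and ends 6:30pm after Y starts 4:45pm → overlap.
X: starts 5:30pm at or after Y ends 5:15pm → clear.
Y overlaps W.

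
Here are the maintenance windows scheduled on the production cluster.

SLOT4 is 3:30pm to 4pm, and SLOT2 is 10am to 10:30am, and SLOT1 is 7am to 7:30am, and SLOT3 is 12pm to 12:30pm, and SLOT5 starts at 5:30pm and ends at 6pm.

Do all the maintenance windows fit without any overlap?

Yes

Sorted by start: SLOT1, SLOT2, SLOT3, SLOT4, SLOT5.
SLOT2 starts after SLOT1 ends, so nothing later overlaps SLOT1 either.
SLOT3 starts after SLOT2 ends, so nothing later overlaps SLOT2 either.
SLOT4 starts after SLOT3 ends, so nothing later overlaps SLOT3 either.
SLOT5 starts after SLOT4 ends.
Every pair is clear; the schedule has no overlaps.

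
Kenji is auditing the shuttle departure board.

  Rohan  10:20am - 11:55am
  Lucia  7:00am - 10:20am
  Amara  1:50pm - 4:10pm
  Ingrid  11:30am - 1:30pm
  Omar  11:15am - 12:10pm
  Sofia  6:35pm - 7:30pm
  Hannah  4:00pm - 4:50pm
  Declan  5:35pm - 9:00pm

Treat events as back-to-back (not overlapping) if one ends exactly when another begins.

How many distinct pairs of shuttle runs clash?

Sorted by start: Lucia, Rohan, Omar, Ingrid, Amara, Hannah, Declan, Sofia.
Rohan starts exactly when Lucia ends (back-to-back, no overlap) — done with Lucia.
Omar starts before Rohan ends → Rohan and Omar overlap.
Ingrid starts before Rohan ends → Rohan and Ingrid overlap.
Amara starts after Rohan ends — done with Rohan.
Ingrid starts before Omar ends → Omar and Ingrid overlap.
Amara starts after Omar ends — done with Omar.
Amara starts after Ingrid ends — done with Ingrid.
Hannah starts before Amara ends → Amara and Hannah overlap.
Declan starts after Amara ends — done with Amara.
Declan starts after Hannah ends — done with Hannah.
Sofia starts before Declan ends → Declan and Sofia overlap.
Overlapping pairs: Amara & Hannah, Declan & Sofia, Ingrid & Omar, Ingrid & Rohan, Omar & Rohan — 5 in total.

5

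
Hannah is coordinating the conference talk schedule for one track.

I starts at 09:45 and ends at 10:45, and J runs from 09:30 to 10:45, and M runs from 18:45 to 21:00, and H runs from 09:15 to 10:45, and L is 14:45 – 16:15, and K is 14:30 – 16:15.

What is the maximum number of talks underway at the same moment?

Sort all start/end points and keep a running count:
09:15 start H → 1
09:30 start J → 2
09:45 start I → 3
10:45 end H → 2
10:45 end I → 1
10:45 end J → 0
14:30 start K → 1
14:45 start L → 2
16:15 end K → 1
16:15 end L → 0
18:45 start M → 1
21:00 end M → 0
Peak is 3, at 09:45 (H, I, J).

3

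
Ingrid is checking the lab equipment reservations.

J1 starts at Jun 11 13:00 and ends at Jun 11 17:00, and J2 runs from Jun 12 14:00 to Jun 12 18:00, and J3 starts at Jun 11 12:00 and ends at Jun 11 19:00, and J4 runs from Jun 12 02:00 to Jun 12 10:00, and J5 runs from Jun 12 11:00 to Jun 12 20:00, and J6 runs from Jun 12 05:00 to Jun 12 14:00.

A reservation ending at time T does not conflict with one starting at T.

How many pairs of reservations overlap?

4

Check each pair: they overlap iff neither finishes before the other starts.
Sorted by start: J3, J1, J4, J6, J5, J2.
J1 starts before J3 ends → J3 and J1 overlap.
J4 starts after J3 ends — done with J3.
J4 starts after J1 ends — done with J1.
J6 starts before J4 ends → J4 and J6 overlap.
J5 starts after J4 ends — done with J4.
J5 starts before J6 ends → J6 and J5 overlap.
J2 starts exactly when J6 ends (back-to-back, no overlap).
J2 starts before J5 ends → J5 and J2 overlap.
Overlapping pairs: J1 & J3, J2 & J5, J4 & J6, J5 & J6 — 4 in total.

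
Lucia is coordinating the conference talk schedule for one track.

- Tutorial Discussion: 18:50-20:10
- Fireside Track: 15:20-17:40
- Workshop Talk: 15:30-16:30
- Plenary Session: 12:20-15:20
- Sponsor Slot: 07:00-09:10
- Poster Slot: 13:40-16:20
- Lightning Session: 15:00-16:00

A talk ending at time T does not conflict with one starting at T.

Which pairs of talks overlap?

Fireside Track & Lightning Session, Fireside Track & Poster Slot, Fireside Track & Workshop Talk, Lightning Session & Plenary Session, Lightning Session & Poster Slot, Lightning Session & Workshop Talk, Plenary Session & Poster Slot, Poster Slot & Workshop Talk

Sorted by start: Sponsor Slot, Plenary Session, Poster Slot, Lightning Session, Fireside Track, Workshop Talk, Tutorial Discussion.
Plenary Session starts after Sponsor Slot ends — done with Sponsor Slot.
Poster Slot starts before Plenary Session ends → Plenary Session and Poster Slot overlap.
Lightning Session starts before Plenary Session ends → Plenary Session and Lightning Session overlap.
Fireside Track starts exactly when Plenary Session ends (back-to-back, no overlap) — done with Plenary Session.
Lightning Session starts before Poster Slot ends → Poster Slot and Lightning Session overlap.
Fireside Track starts before Poster Slot ends → Poster Slot and Fireside Track overlap.
Workshop Talk starts before Poster Slot ends → Poster Slot and Workshop Talk overlap.
Tutorial Discussion starts after Poster Slot ends.
Fireside Track starts before Lightning Session ends → Lightning Session and Fireside Track overlap.
Workshop Talk starts before Lightning Session ends → Lightning Session and Workshop Talk overlap.
Tutorial Discussion starts after Lightning Session ends.
Workshop Talk starts before Fireside Track ends → Fireside Track and Workshop Talk overlap.
Tutorial Discussion starts after Fireside Track ends.
Tutorial Discussion starts after Workshop Talk ends.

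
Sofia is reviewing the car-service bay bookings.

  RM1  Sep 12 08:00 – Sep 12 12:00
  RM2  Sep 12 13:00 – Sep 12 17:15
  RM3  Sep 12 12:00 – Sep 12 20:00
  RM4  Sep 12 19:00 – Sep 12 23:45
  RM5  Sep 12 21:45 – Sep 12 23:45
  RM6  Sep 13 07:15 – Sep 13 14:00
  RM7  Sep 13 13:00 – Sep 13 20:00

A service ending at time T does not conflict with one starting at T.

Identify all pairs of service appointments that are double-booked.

RM2 & RM3, RM3 & RM4, RM4 & RM5, RM6 & RM7

Sorted by start: RM1, RM3, RM2, RM4, RM5, RM6, RM7.
RM3 starts exactly when RM1 ends (back-to-back, no overlap) — done with RM1.
RM2 starts before RM3 ends → RM3 and RM2 overlap.
RM4 starts before RM3 ends → RM3 and RM4 overlap.
RM5 starts after RM3 ends — done with RM3.
RM4 starts after RM2 ends — done with RM2.
RM5 starts before RM4 ends → RM4 and RM5 overlap.
RM6 starts after RM4 ends — done with RM4.
RM6 starts after RM5 ends — done with RM5.
RM7 starts before RM6 ends → RM6 and RM7 overlap.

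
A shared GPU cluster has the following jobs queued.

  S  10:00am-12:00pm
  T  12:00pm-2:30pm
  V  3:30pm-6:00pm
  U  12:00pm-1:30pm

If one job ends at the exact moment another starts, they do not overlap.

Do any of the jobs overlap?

Yes

Sorted by start: S, T, U, V.
T starts exactly when S ends (back-to-back, no overlap); S is clear from here.
U starts before T ends → T and U overlap.
That's a conflict, so the schedule is not conflict-free.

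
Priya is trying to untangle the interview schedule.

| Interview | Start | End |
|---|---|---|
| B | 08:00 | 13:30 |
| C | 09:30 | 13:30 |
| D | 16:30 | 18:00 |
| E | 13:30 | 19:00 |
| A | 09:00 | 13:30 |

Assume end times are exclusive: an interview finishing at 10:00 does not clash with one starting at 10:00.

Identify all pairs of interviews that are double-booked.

A & B, A & C, B & C, D & E

Sorted by start: B, A, C, E, D.
A starts before B ends → B and A overlap.
C starts before B ends → B and C overlap.
E starts exactly when B ends (back-to-back, no overlap), so B has no further overlaps.
C starts before A ends → A and C overlap.
E starts exactly when A ends (back-to-back, no overlap), so A has no further overlaps.
E starts exactly when C ends (back-to-back, no overlap), so C has no further overlaps.
D starts before E ends → E and D overlap.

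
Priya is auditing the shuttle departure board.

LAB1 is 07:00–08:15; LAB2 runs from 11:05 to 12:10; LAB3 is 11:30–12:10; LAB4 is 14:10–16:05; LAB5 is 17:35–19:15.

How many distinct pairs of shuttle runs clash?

1

Sorted by start: LAB1, LAB2, LAB3, LAB4, LAB5.
LAB2 starts after LAB1 ends — done with LAB1.
LAB3 starts before LAB2 ends → LAB2 and LAB3 overlap.
LAB4 starts after LAB2 ends — done with LAB2.
LAB4 starts after LAB3 ends — done with LAB3.
LAB5 starts after LAB4 ends.
Overlapping pairs: LAB2 & LAB3 — 1 in total.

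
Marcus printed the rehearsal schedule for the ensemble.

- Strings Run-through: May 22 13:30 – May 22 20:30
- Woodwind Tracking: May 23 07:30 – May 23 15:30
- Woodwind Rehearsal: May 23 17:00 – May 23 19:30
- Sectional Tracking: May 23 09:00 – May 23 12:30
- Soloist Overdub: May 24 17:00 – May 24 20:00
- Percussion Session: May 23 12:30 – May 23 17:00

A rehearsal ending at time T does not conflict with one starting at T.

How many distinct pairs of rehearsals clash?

Two intervals overlap when each starts before the other ends.
Sorted by start: Strings Run-through, Woodwind Tracking, Sectional Tracking, Percussion Session, Woodwind Rehearsal, Soloist Overdub.
Woodwind Tracking starts after Strings Run-through ends; Strings Run-through is clear from here.
Sectional Tracking starts before Woodwind Tracking ends → Woodwind Tracking and Sectional Tracking overlap.
Percussion Session starts before Woodwind Tracking ends → Woodwind Tracking and Percussion Session overlap.
Woodwind Rehearsal starts after Woodwind Tracking ends; Woodwind Tracking is clear from here.
Percussion Session starts exactly when Sectional Tracking ends (back-to-back, no overlap); Sectional Tracking is clear from here.
Woodwind Rehearsal starts exactly when Percussion Session ends (back-to-back, no overlap); Percussion Session is clear from here.
Soloist Overdub starts after Woodwind Rehearsal ends.
Overlapping pairs: Percussion Session & Woodwind Tracking, Sectional Tracking & Woodwind Tracking — 2 in total.

2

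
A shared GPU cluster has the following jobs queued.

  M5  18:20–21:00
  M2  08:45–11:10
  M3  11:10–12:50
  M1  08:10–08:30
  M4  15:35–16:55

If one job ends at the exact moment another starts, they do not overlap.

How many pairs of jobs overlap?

0

Check each pair: they overlap iff neither finishes before the other starts.
Sorted by start: M1, M2, M3, M4, M5.
M2 starts after M1 ends, so nothing later overlaps M1 either.
M3 starts exactly when M2 ends (back-to-back, no overlap), so nothing later overlaps M2 either.
M4 starts after M3 ends, so nothing later overlaps M3 either.
M5 starts after M4 ends.
No pair overlaps.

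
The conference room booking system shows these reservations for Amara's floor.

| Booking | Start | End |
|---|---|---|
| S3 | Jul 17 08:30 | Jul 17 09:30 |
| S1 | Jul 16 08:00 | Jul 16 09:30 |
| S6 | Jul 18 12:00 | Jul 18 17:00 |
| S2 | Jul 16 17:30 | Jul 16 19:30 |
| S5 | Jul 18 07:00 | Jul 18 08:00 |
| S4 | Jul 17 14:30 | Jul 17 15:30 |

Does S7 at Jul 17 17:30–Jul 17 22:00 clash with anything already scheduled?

No — it doesn't clash with anything

S1: ends Jul 16 09:30 at or before S7 starts Jul 17 17:30 → clear.
S2: ends Jul 16 19:30 at or before S7 starts Jul 17 17:30 → clear.
S3: ends Jul 17 09:30 at or before S7 starts Jul 17 17:30 → clear.
S4: ends Jul 17 15:30 at or before S7 starts Jul 17 17:30 → clear.
S5: starts Jul 18 07:00 at or after S7 ends Jul 17 22:00 → clear.
S6: starts Jul 18 12:00 at or after S7 ends Jul 17 22:00 → clear.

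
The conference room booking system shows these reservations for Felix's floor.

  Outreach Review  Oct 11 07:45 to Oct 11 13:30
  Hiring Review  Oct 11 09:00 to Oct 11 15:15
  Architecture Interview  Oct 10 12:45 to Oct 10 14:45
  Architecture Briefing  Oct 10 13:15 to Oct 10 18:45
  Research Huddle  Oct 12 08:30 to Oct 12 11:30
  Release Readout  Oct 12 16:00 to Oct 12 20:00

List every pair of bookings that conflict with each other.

Architecture Briefing & Architecture Interview, Hiring Review & Outreach Review

Sorted by start: Architecture Interview, Architecture Briefing, Outreach Review, Hiring Review, Research Huddle, Release Readout.
Architecture Briefing starts before Architecture Interview ends → Architecture Interview and Architecture Briefing overlap.
Outreach Review starts after Architecture Interview ends — done with Architecture Interview.
Outreach Review starts after Architecture Briefing ends — done with Architecture Briefing.
Hiring Review starts before Outreach Review ends → Outreach Review and Hiring Review overlap.
Research Huddle starts after Outreach Review ends — done with Outreach Review.
Research Huddle starts after Hiring Review ends — done with Hiring Review.
Release Readout starts after Research Huddle ends.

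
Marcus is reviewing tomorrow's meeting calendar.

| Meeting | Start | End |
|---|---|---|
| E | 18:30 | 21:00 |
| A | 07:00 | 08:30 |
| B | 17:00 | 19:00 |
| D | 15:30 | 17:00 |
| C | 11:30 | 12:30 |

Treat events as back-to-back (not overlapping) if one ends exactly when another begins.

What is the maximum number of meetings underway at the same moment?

2

Sweep the timeline, counting +1 at each start and −1 at each end (ends before starts at a tie):
07:00 start A → 1
08:30 end A → 0
11:30 start C → 1
12:30 end C → 0
15:30 start D → 1
17:00 end D → 0
17:00 start B → 1
18:30 start E → 2
19:00 end B → 1
21:00 end E → 0
Peak is 2, at 18:30 (B, E).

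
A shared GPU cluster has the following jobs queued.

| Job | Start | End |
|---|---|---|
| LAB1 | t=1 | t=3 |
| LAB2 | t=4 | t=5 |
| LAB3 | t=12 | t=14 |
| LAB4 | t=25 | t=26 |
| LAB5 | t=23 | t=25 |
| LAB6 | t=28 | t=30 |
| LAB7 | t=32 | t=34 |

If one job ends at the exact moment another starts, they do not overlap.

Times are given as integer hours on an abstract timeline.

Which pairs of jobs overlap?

Sorted by start: LAB1, LAB2, LAB3, LAB5, LAB4, LAB6, LAB7.
LAB2 starts after LAB1 ends, so nothing later overlaps LAB1 either.
LAB3 starts after LAB2 ends, so nothing later overlaps LAB2 either.
LAB5 starts after LAB3 ends, so nothing later overlaps LAB3 either.
LAB4 starts exactly when LAB5 ends (back-to-back, no overlap), so nothing later overlaps LAB5 either.
LAB6 starts after LAB4 ends, so nothing later overlaps LAB4 either.
LAB7 starts after LAB6 ends.

no conflicts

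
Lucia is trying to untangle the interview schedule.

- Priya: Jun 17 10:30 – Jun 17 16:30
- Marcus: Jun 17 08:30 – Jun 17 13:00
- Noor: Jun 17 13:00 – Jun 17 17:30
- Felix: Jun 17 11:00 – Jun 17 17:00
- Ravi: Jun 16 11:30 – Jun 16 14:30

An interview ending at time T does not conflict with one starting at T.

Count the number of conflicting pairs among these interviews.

Two intervals overlap when each starts before the other ends.
Sorted by start: Ravi, Marcus, Priya, Felix, Noor.
Marcus starts after Ravi ends; Ravi is clear from here.
Priya starts before Marcus ends → Marcus and Priya overlap.
Felix starts before Marcus ends → Marcus and Felix overlap.
Noor starts exactly when Marcus ends (back-to-back, no overlap).
Felix starts before Priya ends → Priya and Felix overlap.
Noor starts before Priya ends → Priya and Noor overlap.
Noor starts before Felix ends → Felix and Noor overlap.
Overlapping pairs: Felix & Marcus, Felix & Noor, Felix & Priya, Marcus & Priya, Noor & Priya — 5 in total.

5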